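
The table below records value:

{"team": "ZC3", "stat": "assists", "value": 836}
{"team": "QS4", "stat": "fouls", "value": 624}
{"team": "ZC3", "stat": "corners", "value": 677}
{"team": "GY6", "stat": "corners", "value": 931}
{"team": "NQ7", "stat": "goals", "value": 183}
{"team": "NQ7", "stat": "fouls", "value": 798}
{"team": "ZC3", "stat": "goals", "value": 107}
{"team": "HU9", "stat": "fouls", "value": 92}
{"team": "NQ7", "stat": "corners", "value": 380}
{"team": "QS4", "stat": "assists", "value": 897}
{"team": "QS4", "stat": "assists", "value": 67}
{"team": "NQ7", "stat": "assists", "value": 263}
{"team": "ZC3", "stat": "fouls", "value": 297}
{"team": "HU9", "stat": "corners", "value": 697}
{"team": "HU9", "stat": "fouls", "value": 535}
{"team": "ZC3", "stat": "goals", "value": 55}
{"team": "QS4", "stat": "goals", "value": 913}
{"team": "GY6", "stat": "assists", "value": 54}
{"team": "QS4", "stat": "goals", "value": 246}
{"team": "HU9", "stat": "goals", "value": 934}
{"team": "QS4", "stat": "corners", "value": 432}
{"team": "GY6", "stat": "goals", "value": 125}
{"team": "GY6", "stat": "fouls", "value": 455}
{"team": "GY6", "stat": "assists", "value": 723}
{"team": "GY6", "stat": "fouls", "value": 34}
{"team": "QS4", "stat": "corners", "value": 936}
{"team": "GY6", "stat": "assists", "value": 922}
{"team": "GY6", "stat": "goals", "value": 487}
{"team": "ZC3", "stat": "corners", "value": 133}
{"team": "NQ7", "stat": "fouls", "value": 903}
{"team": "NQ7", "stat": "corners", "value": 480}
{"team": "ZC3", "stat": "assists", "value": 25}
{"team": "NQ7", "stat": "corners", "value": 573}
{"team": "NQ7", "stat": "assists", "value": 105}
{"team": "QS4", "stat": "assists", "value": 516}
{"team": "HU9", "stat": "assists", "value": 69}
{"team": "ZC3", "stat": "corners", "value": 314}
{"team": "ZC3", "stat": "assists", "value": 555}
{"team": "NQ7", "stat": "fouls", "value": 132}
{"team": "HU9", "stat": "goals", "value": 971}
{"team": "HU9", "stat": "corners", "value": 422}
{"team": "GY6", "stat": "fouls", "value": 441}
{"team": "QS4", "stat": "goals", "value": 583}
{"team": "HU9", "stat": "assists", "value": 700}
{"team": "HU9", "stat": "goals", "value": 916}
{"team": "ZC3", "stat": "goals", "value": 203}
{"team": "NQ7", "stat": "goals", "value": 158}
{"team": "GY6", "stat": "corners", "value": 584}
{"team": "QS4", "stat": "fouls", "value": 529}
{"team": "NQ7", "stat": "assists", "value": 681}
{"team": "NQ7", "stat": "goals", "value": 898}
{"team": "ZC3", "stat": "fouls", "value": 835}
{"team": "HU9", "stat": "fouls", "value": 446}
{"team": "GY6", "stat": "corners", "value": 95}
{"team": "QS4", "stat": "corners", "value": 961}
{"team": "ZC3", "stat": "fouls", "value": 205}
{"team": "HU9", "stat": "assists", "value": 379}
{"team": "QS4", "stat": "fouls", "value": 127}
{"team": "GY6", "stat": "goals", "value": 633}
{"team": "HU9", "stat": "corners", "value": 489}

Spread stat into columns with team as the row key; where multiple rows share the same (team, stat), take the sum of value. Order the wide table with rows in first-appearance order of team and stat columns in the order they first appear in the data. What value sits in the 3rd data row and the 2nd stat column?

With rows in first-appearance order of team, row 3 is team=GY6. stat columns in first-appearance order: assists, fouls, corners, goals; column 2 is fouls.
Long rows with team=GY6, stat=fouls: 455 + 34 + 441 = 930.

930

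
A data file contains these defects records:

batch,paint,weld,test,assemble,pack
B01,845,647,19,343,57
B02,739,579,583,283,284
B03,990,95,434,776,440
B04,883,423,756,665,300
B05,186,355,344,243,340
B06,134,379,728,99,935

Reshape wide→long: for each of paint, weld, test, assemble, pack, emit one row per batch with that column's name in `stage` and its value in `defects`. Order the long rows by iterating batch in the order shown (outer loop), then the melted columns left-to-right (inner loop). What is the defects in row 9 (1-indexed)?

283

30 rows total (6 × 5). Row 9: index ⌊(9-1)/5⌋ = 1 into batch → B02; (9-1) mod 5 = 3 into the melted columns → assemble.
So row 9 is (B02, assemble, 283); defects = 283.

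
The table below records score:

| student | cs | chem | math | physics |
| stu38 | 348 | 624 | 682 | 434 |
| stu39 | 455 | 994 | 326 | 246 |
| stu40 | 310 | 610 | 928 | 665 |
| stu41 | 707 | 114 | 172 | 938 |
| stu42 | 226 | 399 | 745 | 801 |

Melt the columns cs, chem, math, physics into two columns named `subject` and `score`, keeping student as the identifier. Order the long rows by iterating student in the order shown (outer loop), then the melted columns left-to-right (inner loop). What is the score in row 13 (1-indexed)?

707

20 rows total (5 × 4). Row 13: index ⌊(13-1)/4⌋ = 3 into student → stu41; (13-1) mod 4 = 0 into the melted columns → cs.
So row 13 is (stu41, cs, 707); score = 707.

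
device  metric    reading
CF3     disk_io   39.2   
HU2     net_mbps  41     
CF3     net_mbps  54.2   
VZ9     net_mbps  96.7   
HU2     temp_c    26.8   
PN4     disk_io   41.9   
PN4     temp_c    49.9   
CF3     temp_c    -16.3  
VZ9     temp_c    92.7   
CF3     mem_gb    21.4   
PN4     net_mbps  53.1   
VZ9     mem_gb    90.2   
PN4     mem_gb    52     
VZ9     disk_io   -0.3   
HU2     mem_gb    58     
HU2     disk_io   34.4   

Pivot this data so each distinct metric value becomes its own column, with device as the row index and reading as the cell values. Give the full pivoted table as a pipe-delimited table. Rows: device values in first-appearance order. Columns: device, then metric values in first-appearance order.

| device | disk_io | net_mbps | temp_c | mem_gb |
| CF3 | 39.2 | 54.2 | -16.3 | 21.4 |
| HU2 | 34.4 | 41 | 26.8 | 58 |
| VZ9 | -0.3 | 96.7 | 92.7 | 90.2 |
| PN4 | 41.9 | 53.1 | 49.9 | 52 |

Columns: device plus the 4 distinct metric values (disk_io, net_mbps, temp_c, mem_gb).
For example, row CF3 column disk_io takes reading=39.2 from the long row (CF3, disk_io).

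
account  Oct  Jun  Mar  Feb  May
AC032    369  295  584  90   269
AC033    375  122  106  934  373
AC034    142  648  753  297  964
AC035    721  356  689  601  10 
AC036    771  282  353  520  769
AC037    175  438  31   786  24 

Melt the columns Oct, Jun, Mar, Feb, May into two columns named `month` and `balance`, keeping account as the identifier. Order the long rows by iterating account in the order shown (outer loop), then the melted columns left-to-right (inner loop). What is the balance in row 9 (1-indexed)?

30 rows total (6 × 5). Row 9: index ⌊(9-1)/5⌋ = 1 into account → AC033; (9-1) mod 5 = 3 into the melted columns → Feb.
So row 9 is (AC033, Feb, 934); balance = 934.

934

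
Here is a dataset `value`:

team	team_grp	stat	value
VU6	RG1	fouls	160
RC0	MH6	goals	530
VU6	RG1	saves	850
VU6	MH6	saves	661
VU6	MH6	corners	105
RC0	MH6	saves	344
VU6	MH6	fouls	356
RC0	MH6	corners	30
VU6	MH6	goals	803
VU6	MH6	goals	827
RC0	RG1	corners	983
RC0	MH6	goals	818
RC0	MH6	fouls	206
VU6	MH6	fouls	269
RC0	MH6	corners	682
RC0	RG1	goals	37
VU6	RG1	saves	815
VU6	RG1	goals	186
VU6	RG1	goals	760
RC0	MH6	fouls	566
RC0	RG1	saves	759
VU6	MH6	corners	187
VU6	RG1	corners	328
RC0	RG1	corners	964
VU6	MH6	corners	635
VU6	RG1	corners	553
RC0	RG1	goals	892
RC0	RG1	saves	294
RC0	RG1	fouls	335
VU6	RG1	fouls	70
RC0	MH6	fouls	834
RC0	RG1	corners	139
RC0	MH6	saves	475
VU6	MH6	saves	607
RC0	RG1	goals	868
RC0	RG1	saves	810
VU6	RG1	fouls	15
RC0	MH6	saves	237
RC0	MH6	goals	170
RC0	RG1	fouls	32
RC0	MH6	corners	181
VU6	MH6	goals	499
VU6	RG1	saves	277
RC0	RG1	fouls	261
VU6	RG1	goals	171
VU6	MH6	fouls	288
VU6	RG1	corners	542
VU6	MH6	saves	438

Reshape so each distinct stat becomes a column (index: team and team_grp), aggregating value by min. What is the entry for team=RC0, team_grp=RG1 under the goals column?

37

Rows with team=RC0, team_grp=RG1 and stat=goals: value values are 37, 892, 868.
min(37, 892, 868) = 37.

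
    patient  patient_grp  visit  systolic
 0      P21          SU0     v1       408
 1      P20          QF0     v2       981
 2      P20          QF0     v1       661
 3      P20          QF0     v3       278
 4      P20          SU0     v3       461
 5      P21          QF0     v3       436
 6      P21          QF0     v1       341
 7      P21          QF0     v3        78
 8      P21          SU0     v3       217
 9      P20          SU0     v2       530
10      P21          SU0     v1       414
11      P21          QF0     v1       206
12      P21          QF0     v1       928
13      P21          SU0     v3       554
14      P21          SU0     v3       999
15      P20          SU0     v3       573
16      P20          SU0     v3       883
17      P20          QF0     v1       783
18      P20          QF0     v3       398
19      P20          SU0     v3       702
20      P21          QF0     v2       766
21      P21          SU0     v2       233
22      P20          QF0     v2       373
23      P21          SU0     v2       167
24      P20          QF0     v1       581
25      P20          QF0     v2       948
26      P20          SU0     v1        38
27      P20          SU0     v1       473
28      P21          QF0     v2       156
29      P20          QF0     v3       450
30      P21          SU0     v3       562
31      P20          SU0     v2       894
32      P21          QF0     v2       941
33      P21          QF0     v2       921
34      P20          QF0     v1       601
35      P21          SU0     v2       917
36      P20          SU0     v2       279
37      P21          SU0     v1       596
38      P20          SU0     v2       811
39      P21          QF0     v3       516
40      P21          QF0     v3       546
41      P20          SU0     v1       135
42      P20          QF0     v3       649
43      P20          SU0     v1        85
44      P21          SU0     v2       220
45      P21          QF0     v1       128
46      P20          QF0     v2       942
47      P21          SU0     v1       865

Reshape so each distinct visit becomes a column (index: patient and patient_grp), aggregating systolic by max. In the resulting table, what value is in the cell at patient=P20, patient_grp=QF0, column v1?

Rows with patient=P20, patient_grp=QF0 and visit=v1: systolic values are 661, 783, 581, 601.
max(661, 783, 581, 601) = 783.

783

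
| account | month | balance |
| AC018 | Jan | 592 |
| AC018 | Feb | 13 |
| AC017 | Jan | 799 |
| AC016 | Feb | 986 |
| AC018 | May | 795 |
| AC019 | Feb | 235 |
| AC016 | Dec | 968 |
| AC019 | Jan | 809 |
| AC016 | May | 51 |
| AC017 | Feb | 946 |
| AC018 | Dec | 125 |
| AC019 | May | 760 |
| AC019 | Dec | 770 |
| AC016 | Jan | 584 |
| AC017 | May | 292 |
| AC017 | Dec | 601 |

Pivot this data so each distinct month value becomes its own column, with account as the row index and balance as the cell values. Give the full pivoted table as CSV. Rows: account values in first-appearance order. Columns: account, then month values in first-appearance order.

account,Jan,Feb,May,Dec
AC018,592,13,795,125
AC017,799,946,292,601
AC016,584,986,51,968
AC019,809,235,760,770

Columns: account plus the 4 distinct month values (Jan, Feb, May, Dec).
For example, row AC018 column Jan takes balance=592 from the long row (AC018, Jan).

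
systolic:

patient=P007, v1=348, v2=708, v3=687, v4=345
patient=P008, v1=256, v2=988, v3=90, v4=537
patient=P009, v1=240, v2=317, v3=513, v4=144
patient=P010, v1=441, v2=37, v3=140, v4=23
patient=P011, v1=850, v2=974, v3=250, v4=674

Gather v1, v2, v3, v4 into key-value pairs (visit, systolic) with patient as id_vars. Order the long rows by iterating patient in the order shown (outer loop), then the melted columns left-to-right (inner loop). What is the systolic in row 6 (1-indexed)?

20 rows total (5 × 4). Row 6: index ⌊(6-1)/4⌋ = 1 into patient → P008; (6-1) mod 4 = 1 into the melted columns → v2.
So row 6 is (P008, v2, 988); systolic = 988.

988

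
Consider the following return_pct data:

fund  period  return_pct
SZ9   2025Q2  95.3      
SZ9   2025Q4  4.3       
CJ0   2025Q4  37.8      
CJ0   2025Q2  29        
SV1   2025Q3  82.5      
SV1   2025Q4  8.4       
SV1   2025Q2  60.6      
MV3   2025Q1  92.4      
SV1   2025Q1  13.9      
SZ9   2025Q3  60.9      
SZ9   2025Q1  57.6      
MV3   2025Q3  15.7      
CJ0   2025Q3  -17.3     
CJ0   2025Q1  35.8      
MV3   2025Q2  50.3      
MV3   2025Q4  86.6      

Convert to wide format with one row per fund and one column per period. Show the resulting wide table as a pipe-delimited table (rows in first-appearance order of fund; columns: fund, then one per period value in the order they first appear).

| fund | 2025Q2 | 2025Q4 | 2025Q3 | 2025Q1 |
| SZ9 | 95.3 | 4.3 | 60.9 | 57.6 |
| CJ0 | 29 | 37.8 | -17.3 | 35.8 |
| SV1 | 60.6 | 8.4 | 82.5 | 13.9 |
| MV3 | 50.3 | 86.6 | 15.7 | 92.4 |

Columns: fund plus the 4 distinct period values (2025Q2, 2025Q4, 2025Q3, 2025Q1).
For example, row SZ9 column 2025Q2 takes return_pct=95.3 from the long row (SZ9, 2025Q2).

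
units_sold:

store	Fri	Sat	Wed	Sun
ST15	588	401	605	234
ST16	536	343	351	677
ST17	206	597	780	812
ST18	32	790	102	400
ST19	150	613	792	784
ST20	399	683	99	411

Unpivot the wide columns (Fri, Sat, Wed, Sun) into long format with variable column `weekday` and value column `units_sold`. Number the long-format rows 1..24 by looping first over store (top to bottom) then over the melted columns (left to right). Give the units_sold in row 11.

24 rows total (6 × 4). Row 11: index ⌊(11-1)/4⌋ = 2 into store → ST17; (11-1) mod 4 = 2 into the melted columns → Wed.
So row 11 is (ST17, Wed, 780); units_sold = 780.

780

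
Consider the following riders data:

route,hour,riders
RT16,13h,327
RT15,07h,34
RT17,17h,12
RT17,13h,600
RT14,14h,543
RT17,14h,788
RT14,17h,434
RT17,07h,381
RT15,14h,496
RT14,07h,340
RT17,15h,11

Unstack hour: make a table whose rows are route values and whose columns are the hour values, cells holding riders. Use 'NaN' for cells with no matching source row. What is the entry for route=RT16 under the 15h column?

NaN

No long-format row has route=RT16 and hour=15h, so the cell is NaN.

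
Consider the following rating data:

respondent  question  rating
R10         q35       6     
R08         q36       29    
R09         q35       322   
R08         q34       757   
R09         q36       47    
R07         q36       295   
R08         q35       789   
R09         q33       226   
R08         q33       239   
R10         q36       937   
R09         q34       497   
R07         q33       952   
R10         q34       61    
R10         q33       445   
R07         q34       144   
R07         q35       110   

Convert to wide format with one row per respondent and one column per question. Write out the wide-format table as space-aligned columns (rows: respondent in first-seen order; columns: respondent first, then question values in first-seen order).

Columns: respondent plus the 4 distinct question values (q35, q36, q34, q33).
For example, row R10 column q35 takes rating=6 from the long row (R10, q35).

respondent  q35  q36  q34  q33
R10         6    937  61   445
R08         789  29   757  239
R09         322  47   497  226
R07         110  295  144  952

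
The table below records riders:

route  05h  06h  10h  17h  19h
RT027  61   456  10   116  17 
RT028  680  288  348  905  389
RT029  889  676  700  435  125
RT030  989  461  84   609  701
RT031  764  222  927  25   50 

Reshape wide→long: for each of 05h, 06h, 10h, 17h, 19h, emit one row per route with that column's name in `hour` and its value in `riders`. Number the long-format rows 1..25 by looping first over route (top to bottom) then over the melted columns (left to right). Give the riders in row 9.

905

25 rows total (5 × 5). Row 9: index ⌊(9-1)/5⌋ = 1 into route → RT028; (9-1) mod 5 = 3 into the melted columns → 17h.
So row 9 is (RT028, 17h, 905); riders = 905.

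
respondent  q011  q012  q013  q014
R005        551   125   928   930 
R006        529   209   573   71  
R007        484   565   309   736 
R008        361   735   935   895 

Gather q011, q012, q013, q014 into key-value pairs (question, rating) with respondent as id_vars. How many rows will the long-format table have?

4 respondent values × 4 melted columns = 16 rows.

16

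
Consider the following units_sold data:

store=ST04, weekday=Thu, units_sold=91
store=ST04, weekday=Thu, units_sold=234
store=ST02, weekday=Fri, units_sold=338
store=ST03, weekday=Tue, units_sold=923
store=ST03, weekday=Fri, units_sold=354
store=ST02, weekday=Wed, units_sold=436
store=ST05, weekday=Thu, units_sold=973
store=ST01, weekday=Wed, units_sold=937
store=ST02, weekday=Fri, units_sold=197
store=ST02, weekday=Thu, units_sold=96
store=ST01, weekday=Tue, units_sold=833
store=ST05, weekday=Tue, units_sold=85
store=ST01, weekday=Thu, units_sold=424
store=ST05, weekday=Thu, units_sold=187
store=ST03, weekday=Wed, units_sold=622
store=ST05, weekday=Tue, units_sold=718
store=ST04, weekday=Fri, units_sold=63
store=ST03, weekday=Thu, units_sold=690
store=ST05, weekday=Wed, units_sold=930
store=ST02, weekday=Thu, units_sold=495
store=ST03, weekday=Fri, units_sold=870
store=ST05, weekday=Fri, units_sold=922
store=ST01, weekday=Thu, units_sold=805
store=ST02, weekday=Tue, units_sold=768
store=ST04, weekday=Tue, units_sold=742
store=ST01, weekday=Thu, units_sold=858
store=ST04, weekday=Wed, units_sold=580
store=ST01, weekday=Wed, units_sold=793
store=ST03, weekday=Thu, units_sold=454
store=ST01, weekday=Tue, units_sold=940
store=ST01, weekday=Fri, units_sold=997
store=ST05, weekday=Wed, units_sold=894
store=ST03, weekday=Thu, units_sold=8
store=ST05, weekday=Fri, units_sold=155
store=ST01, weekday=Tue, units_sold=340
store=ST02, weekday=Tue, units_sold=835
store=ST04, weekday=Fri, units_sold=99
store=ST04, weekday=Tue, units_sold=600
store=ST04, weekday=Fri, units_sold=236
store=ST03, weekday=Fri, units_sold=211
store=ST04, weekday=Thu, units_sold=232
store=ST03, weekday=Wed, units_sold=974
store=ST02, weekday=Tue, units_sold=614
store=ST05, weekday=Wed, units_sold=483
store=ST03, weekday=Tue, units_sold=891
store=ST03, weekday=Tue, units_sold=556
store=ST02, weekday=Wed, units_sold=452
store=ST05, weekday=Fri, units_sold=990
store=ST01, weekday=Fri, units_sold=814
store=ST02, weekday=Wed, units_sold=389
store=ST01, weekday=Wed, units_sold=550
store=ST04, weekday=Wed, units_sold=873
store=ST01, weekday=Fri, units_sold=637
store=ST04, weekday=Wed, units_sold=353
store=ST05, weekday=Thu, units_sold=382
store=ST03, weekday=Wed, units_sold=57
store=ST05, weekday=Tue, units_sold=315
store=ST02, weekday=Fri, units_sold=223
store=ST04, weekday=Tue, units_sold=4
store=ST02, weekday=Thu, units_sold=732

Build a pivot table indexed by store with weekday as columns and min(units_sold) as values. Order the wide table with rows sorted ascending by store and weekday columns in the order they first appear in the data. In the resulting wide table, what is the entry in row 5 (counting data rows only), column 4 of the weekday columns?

483

With rows sorted ascending by store, row 5 is store=ST05. weekday columns in first-appearance order: Thu, Fri, Tue, Wed; column 4 is Wed.
Long rows with store=ST05, weekday=Wed: min(930, 894, 483) = 483.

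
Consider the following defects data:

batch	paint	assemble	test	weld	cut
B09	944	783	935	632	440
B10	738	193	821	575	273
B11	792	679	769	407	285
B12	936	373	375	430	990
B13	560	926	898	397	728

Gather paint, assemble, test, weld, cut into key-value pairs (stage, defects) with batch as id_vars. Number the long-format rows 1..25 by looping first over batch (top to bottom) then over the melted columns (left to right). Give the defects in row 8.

25 rows total (5 × 5). Row 8: index ⌊(8-1)/5⌋ = 1 into batch → B10; (8-1) mod 5 = 2 into the melted columns → test.
So row 8 is (B10, test, 821); defects = 821.

821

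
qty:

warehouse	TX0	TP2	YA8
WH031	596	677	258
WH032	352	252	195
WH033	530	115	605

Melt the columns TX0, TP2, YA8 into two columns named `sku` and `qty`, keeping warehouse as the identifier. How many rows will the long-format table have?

9

3 warehouse values × 3 melted columns = 9 rows.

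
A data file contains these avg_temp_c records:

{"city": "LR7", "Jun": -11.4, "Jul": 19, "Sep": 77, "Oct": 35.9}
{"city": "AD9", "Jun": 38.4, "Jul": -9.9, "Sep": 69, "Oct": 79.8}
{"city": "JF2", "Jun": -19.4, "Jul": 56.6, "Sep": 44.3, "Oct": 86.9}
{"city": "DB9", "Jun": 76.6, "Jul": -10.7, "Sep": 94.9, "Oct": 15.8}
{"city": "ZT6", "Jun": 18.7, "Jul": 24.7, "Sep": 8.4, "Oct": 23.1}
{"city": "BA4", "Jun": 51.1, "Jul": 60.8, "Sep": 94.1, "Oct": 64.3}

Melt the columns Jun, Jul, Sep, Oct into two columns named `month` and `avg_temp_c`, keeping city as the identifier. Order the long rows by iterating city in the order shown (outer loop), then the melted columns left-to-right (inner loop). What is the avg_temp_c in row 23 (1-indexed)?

94.1

24 rows total (6 × 4). Row 23: index ⌊(23-1)/4⌋ = 5 into city → BA4; (23-1) mod 4 = 2 into the melted columns → Sep.
So row 23 is (BA4, Sep, 94.1); avg_temp_c = 94.1.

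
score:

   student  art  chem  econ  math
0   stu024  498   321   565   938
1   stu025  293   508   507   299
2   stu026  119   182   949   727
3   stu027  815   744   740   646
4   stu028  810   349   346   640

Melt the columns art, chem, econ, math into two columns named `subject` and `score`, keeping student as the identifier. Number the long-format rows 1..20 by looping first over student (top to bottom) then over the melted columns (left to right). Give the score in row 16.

20 rows total (5 × 4). Row 16: index ⌊(16-1)/4⌋ = 3 into student → stu027; (16-1) mod 4 = 3 into the melted columns → math.
So row 16 is (stu027, math, 646); score = 646.

646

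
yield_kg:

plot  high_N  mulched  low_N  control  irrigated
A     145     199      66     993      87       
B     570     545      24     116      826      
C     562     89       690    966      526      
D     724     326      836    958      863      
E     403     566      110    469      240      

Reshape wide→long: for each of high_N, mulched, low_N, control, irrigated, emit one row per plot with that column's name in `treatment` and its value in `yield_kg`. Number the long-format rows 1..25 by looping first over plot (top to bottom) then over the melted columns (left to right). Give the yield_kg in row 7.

545

25 rows total (5 × 5). Row 7: index ⌊(7-1)/5⌋ = 1 into plot → B; (7-1) mod 5 = 1 into the melted columns → mulched.
So row 7 is (B, mulched, 545); yield_kg = 545.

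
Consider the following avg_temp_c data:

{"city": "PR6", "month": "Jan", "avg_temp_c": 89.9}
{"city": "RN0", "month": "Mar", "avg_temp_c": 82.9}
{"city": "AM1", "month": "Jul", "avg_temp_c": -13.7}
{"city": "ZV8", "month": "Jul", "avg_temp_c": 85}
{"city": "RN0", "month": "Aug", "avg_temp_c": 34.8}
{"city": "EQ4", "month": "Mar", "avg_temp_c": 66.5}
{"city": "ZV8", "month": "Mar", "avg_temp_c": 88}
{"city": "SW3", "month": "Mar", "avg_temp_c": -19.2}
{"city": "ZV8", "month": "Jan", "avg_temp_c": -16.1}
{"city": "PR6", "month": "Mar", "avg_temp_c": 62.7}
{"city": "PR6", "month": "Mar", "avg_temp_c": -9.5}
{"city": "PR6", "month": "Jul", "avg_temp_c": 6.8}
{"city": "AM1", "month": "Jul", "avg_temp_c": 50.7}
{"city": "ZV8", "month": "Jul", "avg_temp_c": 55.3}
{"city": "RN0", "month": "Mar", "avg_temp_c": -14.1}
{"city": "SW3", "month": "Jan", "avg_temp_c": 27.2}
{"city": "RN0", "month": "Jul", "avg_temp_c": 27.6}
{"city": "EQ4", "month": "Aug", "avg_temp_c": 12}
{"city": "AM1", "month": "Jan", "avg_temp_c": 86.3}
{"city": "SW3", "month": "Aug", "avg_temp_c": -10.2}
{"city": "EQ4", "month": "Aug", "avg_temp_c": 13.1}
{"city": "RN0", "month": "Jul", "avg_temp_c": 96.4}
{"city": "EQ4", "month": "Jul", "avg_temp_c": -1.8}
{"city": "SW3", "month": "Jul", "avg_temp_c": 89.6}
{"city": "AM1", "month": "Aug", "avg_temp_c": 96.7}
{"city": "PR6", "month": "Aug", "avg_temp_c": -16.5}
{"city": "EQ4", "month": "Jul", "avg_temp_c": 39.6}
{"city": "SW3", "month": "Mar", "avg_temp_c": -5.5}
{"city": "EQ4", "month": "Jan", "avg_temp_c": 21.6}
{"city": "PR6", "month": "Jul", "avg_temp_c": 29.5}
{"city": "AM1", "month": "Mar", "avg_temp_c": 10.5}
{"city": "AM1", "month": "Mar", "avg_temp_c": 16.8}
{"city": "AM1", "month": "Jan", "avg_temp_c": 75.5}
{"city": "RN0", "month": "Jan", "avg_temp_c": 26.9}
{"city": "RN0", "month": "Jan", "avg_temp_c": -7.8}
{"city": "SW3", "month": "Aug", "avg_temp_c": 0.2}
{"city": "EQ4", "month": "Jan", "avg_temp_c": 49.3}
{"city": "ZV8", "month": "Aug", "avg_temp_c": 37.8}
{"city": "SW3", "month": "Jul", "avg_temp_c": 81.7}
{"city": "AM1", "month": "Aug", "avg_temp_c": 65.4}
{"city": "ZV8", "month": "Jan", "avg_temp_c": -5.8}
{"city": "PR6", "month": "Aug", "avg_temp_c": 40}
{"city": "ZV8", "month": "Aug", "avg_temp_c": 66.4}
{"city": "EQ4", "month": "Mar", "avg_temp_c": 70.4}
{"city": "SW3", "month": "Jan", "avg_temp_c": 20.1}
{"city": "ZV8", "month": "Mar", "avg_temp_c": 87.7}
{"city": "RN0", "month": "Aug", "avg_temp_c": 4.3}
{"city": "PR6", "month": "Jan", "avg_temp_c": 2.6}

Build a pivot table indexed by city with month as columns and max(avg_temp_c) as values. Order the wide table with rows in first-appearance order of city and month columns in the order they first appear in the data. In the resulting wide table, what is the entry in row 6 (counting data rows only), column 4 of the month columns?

0.2

With rows in first-appearance order of city, row 6 is city=SW3. month columns in first-appearance order: Jan, Mar, Jul, Aug; column 4 is Aug.
Long rows with city=SW3, month=Aug: max(-10.2, 0.2) = 0.2.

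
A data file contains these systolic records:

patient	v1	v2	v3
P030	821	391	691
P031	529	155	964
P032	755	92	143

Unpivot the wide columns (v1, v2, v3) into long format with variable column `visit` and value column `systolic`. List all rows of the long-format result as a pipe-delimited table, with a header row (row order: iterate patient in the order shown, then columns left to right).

Each (patient, column) pair becomes one row: 3 × 3 = 9 rows.
For example, (P030, v1) → systolic=821.

| patient | visit | systolic |
| P030 | v1 | 821 |
| P030 | v2 | 391 |
| P030 | v3 | 691 |
| P031 | v1 | 529 |
| P031 | v2 | 155 |
| P031 | v3 | 964 |
| P032 | v1 | 755 |
| P032 | v2 | 92 |
| P032 | v3 | 143 |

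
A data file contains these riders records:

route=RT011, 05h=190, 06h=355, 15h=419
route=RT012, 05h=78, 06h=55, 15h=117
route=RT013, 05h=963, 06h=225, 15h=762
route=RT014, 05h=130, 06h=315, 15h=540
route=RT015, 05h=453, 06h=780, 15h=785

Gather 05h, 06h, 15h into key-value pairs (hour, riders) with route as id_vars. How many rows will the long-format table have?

5 route values × 3 melted columns = 15 rows.

15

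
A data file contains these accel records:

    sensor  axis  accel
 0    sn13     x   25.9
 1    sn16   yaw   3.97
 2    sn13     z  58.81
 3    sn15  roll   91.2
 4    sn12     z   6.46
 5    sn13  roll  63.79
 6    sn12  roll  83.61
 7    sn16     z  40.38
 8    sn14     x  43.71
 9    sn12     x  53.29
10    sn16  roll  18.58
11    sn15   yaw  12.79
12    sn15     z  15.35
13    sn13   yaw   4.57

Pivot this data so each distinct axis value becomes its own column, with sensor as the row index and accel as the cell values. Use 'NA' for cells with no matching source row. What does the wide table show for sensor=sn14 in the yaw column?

No long-format row has sensor=sn14 and axis=yaw, so the cell is NA.

NA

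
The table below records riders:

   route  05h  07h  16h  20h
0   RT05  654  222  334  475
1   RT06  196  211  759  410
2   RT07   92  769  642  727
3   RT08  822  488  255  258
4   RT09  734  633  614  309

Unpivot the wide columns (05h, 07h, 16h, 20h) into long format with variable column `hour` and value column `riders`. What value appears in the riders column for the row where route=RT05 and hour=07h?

222

Unpivoting turns each (route, wide-column) pair into one long row.
The wide cell at row RT05, column 07h holds 222, so the long row (RT05, 07h) has riders=222.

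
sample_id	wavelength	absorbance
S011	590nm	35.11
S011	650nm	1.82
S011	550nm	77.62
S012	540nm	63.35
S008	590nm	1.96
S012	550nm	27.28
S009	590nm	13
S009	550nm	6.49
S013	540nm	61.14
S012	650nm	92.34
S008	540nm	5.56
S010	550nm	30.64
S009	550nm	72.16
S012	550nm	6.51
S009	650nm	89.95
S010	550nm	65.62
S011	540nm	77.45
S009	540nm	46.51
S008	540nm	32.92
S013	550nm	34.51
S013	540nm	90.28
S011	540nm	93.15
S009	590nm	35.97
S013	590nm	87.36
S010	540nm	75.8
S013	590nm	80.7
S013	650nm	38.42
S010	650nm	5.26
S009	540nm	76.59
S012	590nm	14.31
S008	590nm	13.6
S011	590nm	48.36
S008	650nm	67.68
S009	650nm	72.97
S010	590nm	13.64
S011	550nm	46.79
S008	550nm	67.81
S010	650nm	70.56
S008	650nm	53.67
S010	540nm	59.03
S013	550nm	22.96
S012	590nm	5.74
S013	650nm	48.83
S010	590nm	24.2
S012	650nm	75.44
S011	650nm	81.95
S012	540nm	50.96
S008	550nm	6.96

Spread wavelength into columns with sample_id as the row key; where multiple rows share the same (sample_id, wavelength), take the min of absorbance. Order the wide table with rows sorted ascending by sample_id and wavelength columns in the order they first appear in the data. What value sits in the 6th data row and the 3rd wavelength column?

22.96

With rows sorted ascending by sample_id, row 6 is sample_id=S013. wavelength columns in first-appearance order: 590nm, 650nm, 550nm, 540nm; column 3 is 550nm.
Long rows with sample_id=S013, wavelength=550nm: min(34.51, 22.96) = 22.96.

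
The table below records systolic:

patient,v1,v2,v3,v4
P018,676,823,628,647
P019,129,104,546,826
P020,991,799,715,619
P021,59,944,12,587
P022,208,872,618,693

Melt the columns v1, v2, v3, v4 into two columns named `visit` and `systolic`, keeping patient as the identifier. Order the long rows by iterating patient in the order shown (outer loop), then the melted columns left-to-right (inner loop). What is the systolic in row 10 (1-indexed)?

799

20 rows total (5 × 4). Row 10: index ⌊(10-1)/4⌋ = 2 into patient → P020; (10-1) mod 4 = 1 into the melted columns → v2.
So row 10 is (P020, v2, 799); systolic = 799.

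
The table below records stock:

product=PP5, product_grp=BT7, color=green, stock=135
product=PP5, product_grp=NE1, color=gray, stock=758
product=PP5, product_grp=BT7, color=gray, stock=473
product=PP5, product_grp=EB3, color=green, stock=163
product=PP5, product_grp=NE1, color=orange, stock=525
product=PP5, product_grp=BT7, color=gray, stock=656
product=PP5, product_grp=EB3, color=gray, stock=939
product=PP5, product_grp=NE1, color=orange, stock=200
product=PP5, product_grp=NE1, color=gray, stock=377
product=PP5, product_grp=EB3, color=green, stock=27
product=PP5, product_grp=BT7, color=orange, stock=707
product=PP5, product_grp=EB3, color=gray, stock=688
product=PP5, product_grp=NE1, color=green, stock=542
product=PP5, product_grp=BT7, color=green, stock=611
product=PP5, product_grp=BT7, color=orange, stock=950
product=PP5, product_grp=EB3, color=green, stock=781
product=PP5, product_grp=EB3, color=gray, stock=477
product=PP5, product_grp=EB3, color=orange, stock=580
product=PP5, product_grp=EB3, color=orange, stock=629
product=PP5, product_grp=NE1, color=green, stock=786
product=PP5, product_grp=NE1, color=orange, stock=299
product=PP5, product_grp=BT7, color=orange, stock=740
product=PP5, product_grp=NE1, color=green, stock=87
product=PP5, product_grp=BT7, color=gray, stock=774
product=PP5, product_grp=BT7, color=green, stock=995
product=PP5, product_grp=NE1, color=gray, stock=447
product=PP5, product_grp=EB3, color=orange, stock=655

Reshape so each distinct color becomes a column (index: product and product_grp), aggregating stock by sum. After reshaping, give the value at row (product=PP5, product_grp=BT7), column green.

Rows with product=PP5, product_grp=BT7 and color=green: stock values are 135, 611, 995.
135 + 611 + 995 = 1741.

1741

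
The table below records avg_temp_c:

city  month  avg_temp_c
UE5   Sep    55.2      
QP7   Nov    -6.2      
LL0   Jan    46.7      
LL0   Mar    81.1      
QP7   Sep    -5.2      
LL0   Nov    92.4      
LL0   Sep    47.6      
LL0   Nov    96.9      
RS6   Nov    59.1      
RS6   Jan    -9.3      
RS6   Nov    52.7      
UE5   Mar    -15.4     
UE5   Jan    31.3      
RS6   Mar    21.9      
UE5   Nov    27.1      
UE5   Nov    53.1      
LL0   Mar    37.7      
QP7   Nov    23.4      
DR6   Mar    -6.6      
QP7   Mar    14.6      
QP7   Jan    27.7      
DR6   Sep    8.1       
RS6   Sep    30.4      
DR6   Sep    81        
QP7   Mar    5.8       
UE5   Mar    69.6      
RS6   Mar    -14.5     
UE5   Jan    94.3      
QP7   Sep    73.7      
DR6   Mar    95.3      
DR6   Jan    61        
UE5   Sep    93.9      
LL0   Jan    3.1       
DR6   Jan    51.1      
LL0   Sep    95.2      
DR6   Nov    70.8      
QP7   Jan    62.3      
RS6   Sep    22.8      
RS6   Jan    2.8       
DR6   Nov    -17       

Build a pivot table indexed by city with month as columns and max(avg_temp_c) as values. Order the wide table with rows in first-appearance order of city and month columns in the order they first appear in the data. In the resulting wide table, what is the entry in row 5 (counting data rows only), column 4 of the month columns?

95.3

With rows in first-appearance order of city, row 5 is city=DR6. month columns in first-appearance order: Sep, Nov, Jan, Mar; column 4 is Mar.
Long rows with city=DR6, month=Mar: max(-6.6, 95.3) = 95.3.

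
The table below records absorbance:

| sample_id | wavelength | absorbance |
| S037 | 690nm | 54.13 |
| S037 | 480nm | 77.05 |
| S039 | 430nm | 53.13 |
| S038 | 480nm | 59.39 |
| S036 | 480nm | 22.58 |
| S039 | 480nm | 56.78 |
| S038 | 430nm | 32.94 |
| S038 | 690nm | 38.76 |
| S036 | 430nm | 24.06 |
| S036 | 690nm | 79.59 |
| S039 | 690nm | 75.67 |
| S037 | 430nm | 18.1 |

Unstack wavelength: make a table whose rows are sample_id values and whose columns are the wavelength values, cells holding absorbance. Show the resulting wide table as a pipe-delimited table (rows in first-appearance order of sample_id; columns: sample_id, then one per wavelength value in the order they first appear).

Columns: sample_id plus the 3 distinct wavelength values (690nm, 480nm, 430nm).
For example, row S037 column 690nm takes absorbance=54.13 from the long row (S037, 690nm).

| sample_id | 690nm | 480nm | 430nm |
| S037 | 54.13 | 77.05 | 18.1 |
| S039 | 75.67 | 56.78 | 53.13 |
| S038 | 38.76 | 59.39 | 32.94 |
| S036 | 79.59 | 22.58 | 24.06 |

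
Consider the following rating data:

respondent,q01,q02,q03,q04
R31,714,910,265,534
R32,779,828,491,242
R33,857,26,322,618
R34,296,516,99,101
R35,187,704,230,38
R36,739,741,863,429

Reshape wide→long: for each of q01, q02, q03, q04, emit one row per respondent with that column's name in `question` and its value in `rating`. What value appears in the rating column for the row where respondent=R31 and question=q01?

Unpivoting turns each (respondent, wide-column) pair into one long row.
The wide cell at row R31, column q01 holds 714, so the long row (R31, q01) has rating=714.

714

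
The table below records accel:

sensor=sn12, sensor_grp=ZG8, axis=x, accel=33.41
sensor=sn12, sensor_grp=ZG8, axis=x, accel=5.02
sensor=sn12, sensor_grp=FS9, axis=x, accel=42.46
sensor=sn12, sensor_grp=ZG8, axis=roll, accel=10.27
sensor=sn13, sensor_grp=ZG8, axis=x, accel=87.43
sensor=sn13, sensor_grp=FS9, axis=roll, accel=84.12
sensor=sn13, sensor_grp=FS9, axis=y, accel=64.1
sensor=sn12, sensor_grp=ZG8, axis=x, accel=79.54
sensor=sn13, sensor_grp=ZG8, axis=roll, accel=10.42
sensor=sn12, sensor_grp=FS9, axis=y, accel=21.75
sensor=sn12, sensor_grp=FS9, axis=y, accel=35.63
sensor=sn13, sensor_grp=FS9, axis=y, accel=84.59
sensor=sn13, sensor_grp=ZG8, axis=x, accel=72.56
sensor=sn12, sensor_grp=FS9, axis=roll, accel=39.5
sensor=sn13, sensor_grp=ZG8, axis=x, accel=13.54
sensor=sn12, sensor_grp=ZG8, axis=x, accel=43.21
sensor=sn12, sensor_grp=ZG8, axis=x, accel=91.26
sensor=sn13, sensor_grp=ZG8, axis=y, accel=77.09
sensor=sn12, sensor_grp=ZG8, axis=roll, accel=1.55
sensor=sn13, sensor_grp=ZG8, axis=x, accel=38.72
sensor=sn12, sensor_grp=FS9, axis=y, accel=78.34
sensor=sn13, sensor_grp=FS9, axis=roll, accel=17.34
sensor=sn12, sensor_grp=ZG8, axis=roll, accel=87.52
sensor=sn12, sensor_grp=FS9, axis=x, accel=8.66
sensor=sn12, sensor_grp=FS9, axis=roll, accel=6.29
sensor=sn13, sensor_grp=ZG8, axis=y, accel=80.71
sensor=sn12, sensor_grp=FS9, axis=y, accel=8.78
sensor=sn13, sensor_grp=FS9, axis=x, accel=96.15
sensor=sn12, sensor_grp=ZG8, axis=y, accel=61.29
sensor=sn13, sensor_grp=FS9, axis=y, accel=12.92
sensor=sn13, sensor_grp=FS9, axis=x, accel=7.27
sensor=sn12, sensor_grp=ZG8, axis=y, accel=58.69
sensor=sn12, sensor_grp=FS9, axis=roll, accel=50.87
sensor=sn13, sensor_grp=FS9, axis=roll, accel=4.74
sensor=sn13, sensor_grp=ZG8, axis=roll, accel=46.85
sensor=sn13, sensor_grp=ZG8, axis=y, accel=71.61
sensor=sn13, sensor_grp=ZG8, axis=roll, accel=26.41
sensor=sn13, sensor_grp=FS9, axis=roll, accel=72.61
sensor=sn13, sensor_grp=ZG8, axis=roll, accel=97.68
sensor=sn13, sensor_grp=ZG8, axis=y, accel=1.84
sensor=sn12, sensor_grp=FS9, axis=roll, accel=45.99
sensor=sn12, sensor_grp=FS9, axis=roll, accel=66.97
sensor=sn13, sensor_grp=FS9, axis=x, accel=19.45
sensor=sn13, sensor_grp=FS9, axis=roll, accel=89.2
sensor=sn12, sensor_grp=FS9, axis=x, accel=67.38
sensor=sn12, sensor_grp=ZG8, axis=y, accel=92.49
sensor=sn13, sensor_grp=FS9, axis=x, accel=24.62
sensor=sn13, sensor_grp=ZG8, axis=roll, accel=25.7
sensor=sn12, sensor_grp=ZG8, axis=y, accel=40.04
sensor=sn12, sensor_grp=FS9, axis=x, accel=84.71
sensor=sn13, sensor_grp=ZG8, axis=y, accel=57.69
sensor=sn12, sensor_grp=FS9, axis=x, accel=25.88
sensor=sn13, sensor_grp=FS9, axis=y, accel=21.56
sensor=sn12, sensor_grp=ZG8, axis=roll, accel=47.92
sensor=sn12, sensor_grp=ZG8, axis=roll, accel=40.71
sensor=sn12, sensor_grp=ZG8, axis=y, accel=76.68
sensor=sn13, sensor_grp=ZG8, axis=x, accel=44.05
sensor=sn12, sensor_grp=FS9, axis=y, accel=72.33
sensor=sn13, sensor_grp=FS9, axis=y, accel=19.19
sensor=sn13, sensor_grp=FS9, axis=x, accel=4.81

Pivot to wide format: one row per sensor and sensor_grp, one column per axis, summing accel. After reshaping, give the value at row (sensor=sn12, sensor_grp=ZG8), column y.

Rows with sensor=sn12, sensor_grp=ZG8 and axis=y: accel values are 61.29, 58.69, 92.49, 40.04, 76.68.
61.29 + 58.69 + 92.49 + 40.04 + 76.68 = 329.19.

329.19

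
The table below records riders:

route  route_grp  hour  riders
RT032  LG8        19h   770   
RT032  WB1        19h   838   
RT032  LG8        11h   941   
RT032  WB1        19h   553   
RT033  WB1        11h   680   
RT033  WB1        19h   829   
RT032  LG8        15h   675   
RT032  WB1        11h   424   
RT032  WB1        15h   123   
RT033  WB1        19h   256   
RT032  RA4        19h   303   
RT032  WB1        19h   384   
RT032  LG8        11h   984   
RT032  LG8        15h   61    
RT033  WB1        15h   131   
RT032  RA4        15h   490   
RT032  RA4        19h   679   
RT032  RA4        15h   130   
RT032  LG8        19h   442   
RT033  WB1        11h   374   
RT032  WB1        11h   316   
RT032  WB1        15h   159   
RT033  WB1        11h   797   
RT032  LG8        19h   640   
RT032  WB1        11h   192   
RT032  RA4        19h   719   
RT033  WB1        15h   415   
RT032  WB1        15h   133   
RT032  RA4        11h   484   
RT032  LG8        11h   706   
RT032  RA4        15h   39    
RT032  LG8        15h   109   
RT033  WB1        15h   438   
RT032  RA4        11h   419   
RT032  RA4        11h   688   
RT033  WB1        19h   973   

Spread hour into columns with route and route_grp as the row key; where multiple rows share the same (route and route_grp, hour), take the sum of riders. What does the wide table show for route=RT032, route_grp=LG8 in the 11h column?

Rows with route=RT032, route_grp=LG8 and hour=11h: riders values are 941, 984, 706.
941 + 984 + 706 = 2631.

2631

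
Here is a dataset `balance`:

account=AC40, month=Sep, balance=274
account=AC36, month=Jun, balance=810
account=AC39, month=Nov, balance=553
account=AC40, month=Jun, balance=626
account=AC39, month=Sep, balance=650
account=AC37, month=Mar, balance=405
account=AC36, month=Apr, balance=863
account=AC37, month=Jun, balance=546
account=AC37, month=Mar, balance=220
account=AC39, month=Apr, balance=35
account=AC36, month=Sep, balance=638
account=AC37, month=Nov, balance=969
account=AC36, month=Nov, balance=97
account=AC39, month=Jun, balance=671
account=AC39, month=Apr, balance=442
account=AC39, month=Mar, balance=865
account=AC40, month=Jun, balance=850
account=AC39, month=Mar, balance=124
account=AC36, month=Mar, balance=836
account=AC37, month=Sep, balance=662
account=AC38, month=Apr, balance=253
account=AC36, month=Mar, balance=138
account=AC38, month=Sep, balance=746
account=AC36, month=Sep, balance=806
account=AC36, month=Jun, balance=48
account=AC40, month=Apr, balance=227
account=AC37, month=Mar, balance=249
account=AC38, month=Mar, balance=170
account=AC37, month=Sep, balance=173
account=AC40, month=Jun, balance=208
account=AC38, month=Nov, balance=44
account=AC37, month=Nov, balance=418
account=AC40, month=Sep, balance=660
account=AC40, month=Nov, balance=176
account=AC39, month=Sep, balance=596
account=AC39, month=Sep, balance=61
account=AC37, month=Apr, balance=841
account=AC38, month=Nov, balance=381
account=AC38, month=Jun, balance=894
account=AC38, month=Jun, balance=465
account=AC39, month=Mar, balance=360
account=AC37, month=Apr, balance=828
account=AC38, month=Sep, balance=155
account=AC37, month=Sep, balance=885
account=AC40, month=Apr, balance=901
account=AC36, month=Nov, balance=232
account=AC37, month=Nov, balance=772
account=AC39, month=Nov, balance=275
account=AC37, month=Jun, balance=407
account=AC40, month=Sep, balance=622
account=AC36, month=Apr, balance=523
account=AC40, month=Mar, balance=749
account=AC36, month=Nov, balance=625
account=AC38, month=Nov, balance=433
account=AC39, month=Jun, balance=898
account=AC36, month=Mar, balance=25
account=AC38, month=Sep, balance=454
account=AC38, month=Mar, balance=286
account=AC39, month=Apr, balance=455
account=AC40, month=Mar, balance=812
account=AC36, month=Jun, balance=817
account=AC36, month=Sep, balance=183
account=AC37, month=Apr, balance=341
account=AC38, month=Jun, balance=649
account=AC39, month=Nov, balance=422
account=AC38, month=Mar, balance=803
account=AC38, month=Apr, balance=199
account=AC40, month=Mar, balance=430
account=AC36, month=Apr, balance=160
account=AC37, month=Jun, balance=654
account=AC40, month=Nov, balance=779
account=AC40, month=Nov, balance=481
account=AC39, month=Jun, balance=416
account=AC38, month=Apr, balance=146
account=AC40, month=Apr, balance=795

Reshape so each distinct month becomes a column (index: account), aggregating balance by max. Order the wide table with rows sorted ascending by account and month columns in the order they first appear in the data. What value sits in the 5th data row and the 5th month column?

901

With rows sorted ascending by account, row 5 is account=AC40. month columns in first-appearance order: Sep, Jun, Nov, Mar, Apr; column 5 is Apr.
Long rows with account=AC40, month=Apr: max(227, 901, 795) = 901.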